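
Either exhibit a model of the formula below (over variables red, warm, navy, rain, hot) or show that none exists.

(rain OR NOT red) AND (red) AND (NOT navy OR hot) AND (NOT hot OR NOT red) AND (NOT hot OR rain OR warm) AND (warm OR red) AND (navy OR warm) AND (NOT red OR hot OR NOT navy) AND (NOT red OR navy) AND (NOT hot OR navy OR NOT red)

From the singleton clause (red), red = true.
From the singleton clause (rain), rain = true.
From the singleton clause (NOT hot), hot = false.
From the singleton clause (NOT navy), navy = false.
But (navy) is also a unit clause — contradiction.

UNSATISFIABLE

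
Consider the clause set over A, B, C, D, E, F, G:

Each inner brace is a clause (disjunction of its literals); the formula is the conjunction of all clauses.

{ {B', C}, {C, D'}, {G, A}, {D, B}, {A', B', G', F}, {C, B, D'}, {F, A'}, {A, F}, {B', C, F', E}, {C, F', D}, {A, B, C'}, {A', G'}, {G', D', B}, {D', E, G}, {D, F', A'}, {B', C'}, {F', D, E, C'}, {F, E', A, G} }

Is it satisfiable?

Suppose B = 0.
(D) alone gives D = 1.
(C) alone gives C = 1.
(A) alone gives A = 1.
(F) alone gives F = 1.
(G') alone gives G = 0.
(E) alone gives E = 1.
Every clause now holds.
A satisfying assignment: A=1, B=0, C=1, D=1, E=1, F=1, G=0.

Yes, satisfiable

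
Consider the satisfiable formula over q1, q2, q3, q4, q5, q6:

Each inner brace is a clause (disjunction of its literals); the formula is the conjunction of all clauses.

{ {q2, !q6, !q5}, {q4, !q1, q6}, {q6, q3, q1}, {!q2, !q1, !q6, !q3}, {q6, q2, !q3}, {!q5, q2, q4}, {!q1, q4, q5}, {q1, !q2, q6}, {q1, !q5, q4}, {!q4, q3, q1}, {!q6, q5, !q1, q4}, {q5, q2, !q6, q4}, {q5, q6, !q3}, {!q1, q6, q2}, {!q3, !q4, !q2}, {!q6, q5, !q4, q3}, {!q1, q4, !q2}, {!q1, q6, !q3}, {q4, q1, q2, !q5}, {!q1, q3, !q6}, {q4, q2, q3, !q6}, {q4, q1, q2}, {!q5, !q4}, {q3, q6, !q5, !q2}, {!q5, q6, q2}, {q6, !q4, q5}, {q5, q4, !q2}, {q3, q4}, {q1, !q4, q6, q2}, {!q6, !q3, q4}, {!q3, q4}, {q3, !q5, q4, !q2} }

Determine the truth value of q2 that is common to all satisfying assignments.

Suppose q2 = true.
Case q1 = true:
(q4) alone gives q4 = true.
(!q3) alone gives q3 = false.
(!q6) alone gives q6 = false.
(!q5) alone gives q5 = false.
Now (q5) is unsatisfied and unit — conflict.
Backtrack on q1: now try q1 = false.
(q6) alone gives q6 = true.
Case q5 = false:
(q4) alone gives q4 = true.
(q3) alone gives q3 = true.
Now (!q3) is unsatisfied and unit — conflict.
Backtrack on q5: now try q5 = true.
(q4) alone gives q4 = true.
Now (!q4) is unsatisfied and unit — conflict.
Neither q5 = true nor q5 = false works.
Neither q1 = true nor q1 = false works.
So every satisfying assignment has q2 = False.

False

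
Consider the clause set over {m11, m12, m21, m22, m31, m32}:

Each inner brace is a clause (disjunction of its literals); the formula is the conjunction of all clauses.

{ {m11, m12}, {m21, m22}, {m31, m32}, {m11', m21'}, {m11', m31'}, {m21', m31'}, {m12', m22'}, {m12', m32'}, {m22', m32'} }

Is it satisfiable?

Case m11 = 1:
From the singleton clause (m21'), m21 = 0.
From the singleton clause (m22), m22 = 1.
From the singleton clause (m31'), m31 = 0.
From the singleton clause (m32), m32 = 1.
That conflicts with the unit clause (m32').
Backtrack on m11: now try m11 = 0.
From the singleton clause (m12), m12 = 1.
From the singleton clause (m22'), m22 = 0.
From the singleton clause (m21), m21 = 1.
From the singleton clause (m31'), m31 = 0.
From the singleton clause (m32), m32 = 1.
That conflicts with the unit clause (m32').
Either choice for m11 ends in contradiction.
No assignment satisfies every clause.

Unsatisfiable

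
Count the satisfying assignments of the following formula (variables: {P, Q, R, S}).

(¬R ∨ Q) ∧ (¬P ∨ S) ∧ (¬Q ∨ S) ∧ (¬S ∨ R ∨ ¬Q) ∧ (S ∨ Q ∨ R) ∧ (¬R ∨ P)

3

There are 2^4 = 16 truth assignments over (P, Q, R, S).
Check each against the 6 clauses (columns in the order P, Q, R, S):
  F F F F  ✗ fails (S ∨ Q ∨ R)
  F F F T  ✓ satisfies all
  F F T F  ✗ fails (¬R ∨ Q)
  F F T T  ✗ fails (¬R ∨ Q)
  F T F F  ✗ fails (¬Q ∨ S)
  F T F T  ✗ fails (¬S ∨ R ∨ ¬Q)
  F T T F  ✗ fails (¬Q ∨ S)
  F T T T  ✗ fails (¬R ∨ P)
  T F F F  ✗ fails (¬P ∨ S)
  T F F T  ✓ satisfies all
  T F T F  ✗ fails (¬R ∨ Q)
  T F T T  ✗ fails (¬R ∨ Q)
  T T F F  ✗ fails (¬P ∨ S)
  T T F T  ✗ fails (¬S ∨ R ∨ ¬Q)
  T T T F  ✗ fails (¬P ∨ S)
  T T T T  ✓ satisfies all
3 of the 16 rows are models.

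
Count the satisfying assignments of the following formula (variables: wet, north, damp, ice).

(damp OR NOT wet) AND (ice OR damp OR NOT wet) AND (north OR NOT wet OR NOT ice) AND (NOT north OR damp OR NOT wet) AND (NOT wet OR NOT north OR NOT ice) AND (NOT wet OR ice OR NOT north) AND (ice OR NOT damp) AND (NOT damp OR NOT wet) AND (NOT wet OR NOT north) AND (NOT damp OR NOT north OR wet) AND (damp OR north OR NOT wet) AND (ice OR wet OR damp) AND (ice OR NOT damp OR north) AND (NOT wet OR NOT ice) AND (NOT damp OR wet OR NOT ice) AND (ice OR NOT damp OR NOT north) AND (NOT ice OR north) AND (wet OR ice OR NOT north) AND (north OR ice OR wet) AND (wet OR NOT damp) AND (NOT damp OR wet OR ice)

1

There are 2^4 = 16 truth assignments over (wet, north, damp, ice).
Check each against the 21 clauses (columns in the order wet, north, damp, ice):
  F F F F  ✗ fails (ice OR wet OR damp)
  F F F T  ✗ fails (NOT ice OR north)
  F F T F  ✗ fails (ice OR NOT damp)
  F F T T  ✗ fails (NOT damp OR wet OR NOT ice)
  F T F F  ✗ fails (ice OR wet OR damp)
  F T F T  ✓ satisfies all
  F T T F  ✗ fails (ice OR NOT damp)
  F T T T  ✗ fails (NOT damp OR NOT north OR wet)
  T F F F  ✗ fails (damp OR NOT wet)
  T F F T  ✗ fails (damp OR NOT wet)
  T F T F  ✗ fails (ice OR NOT damp)
  T F T T  ✗ fails (north OR NOT wet OR NOT ice)
  T T F F  ✗ fails (damp OR NOT wet)
  T T F T  ✗ fails (damp OR NOT wet)
  T T T F  ✗ fails (NOT wet OR ice OR NOT north)
  T T T T  ✗ fails (NOT wet OR NOT north OR NOT ice)
1 of the 16 rows is a model.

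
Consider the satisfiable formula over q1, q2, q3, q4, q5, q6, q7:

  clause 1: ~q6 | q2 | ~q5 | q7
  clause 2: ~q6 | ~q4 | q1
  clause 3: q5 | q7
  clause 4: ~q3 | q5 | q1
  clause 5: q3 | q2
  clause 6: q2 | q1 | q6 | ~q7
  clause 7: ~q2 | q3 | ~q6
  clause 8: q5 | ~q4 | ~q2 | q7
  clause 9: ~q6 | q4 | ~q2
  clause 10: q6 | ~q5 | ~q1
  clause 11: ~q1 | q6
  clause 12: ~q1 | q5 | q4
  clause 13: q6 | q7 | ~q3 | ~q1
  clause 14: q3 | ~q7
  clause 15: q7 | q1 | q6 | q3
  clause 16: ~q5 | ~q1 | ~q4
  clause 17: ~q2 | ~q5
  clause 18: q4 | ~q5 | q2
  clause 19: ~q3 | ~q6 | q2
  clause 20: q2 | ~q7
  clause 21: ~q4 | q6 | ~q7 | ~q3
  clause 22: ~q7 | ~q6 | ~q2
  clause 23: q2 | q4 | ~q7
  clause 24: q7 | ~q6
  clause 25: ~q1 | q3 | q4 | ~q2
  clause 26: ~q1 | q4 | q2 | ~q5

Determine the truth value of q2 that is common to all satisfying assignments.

False

Suppose q2 = 1.
(~q5) alone gives q5 = 0.
(q7) alone gives q7 = 1.
(q3) alone gives q3 = 1.
(q1) alone gives q1 = 1.
(q6) alone gives q6 = 1.
That conflicts with the unit clause (~q6).
So every satisfying assignment has q2 = False.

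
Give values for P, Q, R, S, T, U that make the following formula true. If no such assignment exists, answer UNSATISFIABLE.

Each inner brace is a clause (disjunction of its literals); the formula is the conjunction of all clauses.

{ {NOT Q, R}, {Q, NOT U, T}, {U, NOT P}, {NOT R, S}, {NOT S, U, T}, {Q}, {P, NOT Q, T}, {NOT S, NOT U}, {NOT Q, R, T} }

P: false,  Q: true,  R: true,  S: true,  T: true,  U: false

(Q) alone gives Q = true.
(R) alone gives R = true.
(S) alone gives S = true.
(NOT U) alone gives U = false.
(NOT P) alone gives P = false.
(T) alone gives T = true.
All clauses are satisfied.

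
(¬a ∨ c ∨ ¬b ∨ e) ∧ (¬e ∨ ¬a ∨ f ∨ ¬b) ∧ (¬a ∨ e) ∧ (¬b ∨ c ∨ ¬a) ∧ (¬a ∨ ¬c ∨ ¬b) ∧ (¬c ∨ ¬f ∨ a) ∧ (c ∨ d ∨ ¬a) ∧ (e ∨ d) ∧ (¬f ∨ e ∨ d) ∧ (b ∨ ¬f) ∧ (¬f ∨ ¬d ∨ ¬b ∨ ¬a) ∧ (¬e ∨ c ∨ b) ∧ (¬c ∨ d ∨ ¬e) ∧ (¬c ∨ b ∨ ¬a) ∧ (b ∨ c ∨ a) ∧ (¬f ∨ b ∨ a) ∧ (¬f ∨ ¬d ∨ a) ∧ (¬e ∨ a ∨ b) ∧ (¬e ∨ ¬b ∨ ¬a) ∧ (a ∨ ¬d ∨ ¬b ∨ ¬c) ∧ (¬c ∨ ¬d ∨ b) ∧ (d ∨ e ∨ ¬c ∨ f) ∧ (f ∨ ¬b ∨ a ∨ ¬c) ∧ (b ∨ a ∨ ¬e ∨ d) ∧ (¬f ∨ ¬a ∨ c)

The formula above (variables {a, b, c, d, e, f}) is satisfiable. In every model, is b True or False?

Suppose b = False.
(¬f) alone gives f = False.
Try a = False.
(c) alone gives c = True.
(¬e) alone gives e = False.
(d) alone gives d = True.
But (¬d) is also a unit clause — contradiction.
Undo a and try a = True.
(e) alone gives e = True.
(c) alone gives c = True.
But (¬c) is also a unit clause — contradiction.
Neither a = True nor a = False works.
So every satisfying assignment has b = True.

True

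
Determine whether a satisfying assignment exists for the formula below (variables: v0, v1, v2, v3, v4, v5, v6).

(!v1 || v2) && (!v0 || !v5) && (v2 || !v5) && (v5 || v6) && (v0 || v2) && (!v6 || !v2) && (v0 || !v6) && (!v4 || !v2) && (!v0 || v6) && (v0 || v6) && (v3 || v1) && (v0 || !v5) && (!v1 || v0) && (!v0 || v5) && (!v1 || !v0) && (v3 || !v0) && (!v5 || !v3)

Branch on v1: set v1 = false.
From the singleton clause (v3), v3 = true.
From the singleton clause (!v5), v5 = false.
From the singleton clause (v6), v6 = true.
From the singleton clause (!v2), v2 = false.
From the singleton clause (v0), v0 = true.
Now (!v0) is unsatisfied and unit — conflict.
Backtrack on v1: now try v1 = true.
From the singleton clause (v2), v2 = true.
From the singleton clause (!v6), v6 = false.
From the singleton clause (v5), v5 = true.
From the singleton clause (!v0), v0 = false.
Now (v0) is unsatisfied and unit — conflict.
Both values of v1 lead to a conflict.
No assignment satisfies every clause.

No, unsatisfiable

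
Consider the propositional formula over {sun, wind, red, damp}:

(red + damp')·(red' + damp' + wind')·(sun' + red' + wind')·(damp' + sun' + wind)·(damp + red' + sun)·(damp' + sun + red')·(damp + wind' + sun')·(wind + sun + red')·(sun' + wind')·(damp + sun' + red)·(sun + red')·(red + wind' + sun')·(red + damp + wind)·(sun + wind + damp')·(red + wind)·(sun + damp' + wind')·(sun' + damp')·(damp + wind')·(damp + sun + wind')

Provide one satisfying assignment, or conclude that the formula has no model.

Case red = 1:
The clause (sun) is unit, so sun = 1.
The clause (wind') is unit, so wind = 0.
The clause (damp') is unit, so damp = 0.
Every clause now holds.

sun=1, wind=0, red=1, damp=0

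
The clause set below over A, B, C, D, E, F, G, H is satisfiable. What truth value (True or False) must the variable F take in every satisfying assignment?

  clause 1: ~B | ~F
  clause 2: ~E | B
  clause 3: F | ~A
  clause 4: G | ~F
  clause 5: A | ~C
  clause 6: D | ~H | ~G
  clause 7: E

False

Suppose F = 1.
(~B) alone gives B = 0.
(~E) alone gives E = 0.
That conflicts with the unit clause (E).
So every satisfying assignment has F = False.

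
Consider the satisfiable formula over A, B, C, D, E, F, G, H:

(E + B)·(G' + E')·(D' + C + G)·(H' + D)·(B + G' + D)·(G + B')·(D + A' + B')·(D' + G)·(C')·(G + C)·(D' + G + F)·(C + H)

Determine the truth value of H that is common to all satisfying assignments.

Suppose H = 0.
(C') alone gives C = 0.
Now (C) is unsatisfied and unit — conflict.
So every satisfying assignment has H = True.

True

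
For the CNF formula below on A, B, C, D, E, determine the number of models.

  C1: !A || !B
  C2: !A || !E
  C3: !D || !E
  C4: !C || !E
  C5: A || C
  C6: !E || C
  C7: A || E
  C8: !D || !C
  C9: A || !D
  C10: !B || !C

There are 2^5 = 32 truth assignments over (A, B, C, D, E).
Split on B. With B = true, the clauses containing B are satisfied and !B drops from the rest; 0 of the 2^4 = 16 assignments to the other variables satisfy what remains.
With B = false, by the same count on the reduced clause set, 3 assignments work.
(One model: A=T, B=F, C=F, D=F, E=F.)
Total: 0 + 3 = 3.

3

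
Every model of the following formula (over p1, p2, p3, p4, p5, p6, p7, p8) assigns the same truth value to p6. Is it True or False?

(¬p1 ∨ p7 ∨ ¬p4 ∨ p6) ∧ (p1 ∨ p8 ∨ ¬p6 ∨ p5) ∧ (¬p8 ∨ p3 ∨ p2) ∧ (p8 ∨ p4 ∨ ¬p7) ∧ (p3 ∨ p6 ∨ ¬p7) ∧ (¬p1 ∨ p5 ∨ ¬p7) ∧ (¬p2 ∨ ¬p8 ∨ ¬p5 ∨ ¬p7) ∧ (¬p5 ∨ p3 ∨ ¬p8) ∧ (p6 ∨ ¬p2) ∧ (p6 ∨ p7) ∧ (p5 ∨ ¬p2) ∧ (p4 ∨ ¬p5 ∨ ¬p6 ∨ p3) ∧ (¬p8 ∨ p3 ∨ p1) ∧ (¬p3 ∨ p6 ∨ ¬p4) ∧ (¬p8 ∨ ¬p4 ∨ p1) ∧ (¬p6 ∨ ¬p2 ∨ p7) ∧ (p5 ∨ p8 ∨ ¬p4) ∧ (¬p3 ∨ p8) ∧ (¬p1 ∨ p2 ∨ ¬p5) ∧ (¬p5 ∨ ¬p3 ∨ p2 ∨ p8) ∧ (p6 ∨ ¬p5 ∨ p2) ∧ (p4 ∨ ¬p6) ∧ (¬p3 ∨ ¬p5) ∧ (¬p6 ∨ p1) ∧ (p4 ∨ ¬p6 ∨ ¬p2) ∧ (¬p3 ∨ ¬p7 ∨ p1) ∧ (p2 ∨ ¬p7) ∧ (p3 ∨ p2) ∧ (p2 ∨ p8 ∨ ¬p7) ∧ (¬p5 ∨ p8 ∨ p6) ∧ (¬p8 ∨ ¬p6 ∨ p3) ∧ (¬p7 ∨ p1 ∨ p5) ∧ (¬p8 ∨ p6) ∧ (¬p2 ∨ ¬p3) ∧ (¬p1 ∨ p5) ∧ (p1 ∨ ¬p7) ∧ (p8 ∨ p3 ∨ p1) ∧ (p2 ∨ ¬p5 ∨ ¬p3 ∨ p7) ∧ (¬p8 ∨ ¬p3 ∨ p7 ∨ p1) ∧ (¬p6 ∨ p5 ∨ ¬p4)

True

Suppose p6 = False.
(¬p2) alone gives p2 = False.
(p7) alone gives p7 = True.
That conflicts with the unit clause (¬p7).
So every satisfying assignment has p6 = True.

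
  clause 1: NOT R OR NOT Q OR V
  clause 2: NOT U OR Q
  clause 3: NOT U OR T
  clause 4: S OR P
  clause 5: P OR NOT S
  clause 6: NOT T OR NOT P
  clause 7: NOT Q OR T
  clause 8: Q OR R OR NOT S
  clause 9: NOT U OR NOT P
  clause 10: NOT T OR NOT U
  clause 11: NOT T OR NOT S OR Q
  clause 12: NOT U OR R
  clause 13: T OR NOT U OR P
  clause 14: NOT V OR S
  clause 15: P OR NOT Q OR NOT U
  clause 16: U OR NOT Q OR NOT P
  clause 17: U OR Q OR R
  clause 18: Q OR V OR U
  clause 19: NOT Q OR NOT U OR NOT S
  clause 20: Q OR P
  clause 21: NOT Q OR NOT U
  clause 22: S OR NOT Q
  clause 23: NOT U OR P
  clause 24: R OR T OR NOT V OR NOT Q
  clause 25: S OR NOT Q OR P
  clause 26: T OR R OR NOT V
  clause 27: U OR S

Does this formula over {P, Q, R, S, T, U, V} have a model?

Satisfiable

Case U = false:
(S) alone gives S = true.
(P) alone gives P = true.
(NOT T) alone gives T = false.
(NOT Q) alone gives Q = false.
(R) alone gives R = true.
(V) alone gives V = true.
This assignment satisfies each clause.
A satisfying assignment: P=true; Q=false; R=true; S=true; T=false; U=false; V=true.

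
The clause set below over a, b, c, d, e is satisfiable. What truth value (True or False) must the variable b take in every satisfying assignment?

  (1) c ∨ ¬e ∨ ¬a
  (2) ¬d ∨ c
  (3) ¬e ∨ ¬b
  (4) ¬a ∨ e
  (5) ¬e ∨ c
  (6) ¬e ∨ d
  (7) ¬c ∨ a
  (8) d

False

Suppose b = True.
(¬e) alone gives e = False.
(¬a) alone gives a = False.
(¬c) alone gives c = False.
(¬d) alone gives d = False.
That conflicts with the unit clause (d).
So every satisfying assignment has b = False.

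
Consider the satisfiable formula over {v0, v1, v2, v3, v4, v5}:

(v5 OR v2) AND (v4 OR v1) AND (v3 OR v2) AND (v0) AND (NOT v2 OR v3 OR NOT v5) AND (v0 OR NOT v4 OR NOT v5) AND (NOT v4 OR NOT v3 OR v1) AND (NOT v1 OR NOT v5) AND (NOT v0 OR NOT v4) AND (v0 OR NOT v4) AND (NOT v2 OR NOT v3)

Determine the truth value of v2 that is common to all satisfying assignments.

True

Suppose v2 = false.
From the singleton clause (v5), v5 = true.
From the singleton clause (v3), v3 = true.
From the singleton clause (v0), v0 = true.
From the singleton clause (NOT v1), v1 = false.
From the singleton clause (v4), v4 = true.
That conflicts with the unit clause (NOT v4).
So every satisfying assignment has v2 = True.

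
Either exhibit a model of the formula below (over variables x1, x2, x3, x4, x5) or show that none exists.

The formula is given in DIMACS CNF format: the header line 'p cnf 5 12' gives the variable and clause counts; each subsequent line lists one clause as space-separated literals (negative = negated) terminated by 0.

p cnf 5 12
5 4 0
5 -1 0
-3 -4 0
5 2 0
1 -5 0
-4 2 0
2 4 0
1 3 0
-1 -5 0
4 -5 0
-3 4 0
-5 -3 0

Case x5 = True:
Unit clause (x1) forces x1 = True.
But (¬x1) is also a unit clause — contradiction.
That branch fails; take x5 = False instead.
Unit clause (x4) forces x4 = True.
Unit clause (¬x1) forces x1 = False.
Unit clause (¬x3) forces x3 = False.
But (x3) is also a unit clause — contradiction.
Either choice for x5 ends in contradiction.

UNSATISFIABLE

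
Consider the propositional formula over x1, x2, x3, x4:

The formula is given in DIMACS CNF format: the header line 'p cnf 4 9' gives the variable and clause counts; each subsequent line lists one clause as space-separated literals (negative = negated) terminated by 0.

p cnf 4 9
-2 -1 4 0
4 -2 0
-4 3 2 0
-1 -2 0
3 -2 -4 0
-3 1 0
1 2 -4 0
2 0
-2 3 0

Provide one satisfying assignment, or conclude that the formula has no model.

Unit clause (x2) forces x2 = True.
Unit clause (x4) forces x4 = True.
Unit clause (¬x1) forces x1 = False.
Unit clause (x3) forces x3 = True.
That conflicts with the unit clause (¬x3).

UNSATISFIABLE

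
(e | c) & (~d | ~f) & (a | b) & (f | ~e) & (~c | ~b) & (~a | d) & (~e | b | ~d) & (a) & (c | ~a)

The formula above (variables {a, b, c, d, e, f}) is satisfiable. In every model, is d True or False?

Suppose d = 0.
From the singleton clause (~a), a = 0.
Now (a) is unsatisfied and unit — conflict.
So every satisfying assignment has d = True.

True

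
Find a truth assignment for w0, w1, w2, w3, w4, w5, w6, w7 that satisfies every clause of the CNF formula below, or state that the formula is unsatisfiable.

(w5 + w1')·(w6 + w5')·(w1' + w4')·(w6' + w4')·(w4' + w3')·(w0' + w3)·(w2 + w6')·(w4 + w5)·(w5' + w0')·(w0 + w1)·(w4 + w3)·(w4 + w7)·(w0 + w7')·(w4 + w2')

Case w5 = 1:
From the singleton clause (w6), w6 = 1.
From the singleton clause (w4'), w4 = 0.
From the singleton clause (w2), w2 = 1.
But (w2') is also a unit clause — contradiction.
Undo w5 and try w5 = 0.
From the singleton clause (w1'), w1 = 0.
From the singleton clause (w4), w4 = 1.
From the singleton clause (w6'), w6 = 0.
From the singleton clause (w3'), w3 = 0.
From the singleton clause (w0'), w0 = 0.
But (w0) is also a unit clause — contradiction.
Neither w5 = 1 nor w5 = 0 works.

UNSATISFIABLE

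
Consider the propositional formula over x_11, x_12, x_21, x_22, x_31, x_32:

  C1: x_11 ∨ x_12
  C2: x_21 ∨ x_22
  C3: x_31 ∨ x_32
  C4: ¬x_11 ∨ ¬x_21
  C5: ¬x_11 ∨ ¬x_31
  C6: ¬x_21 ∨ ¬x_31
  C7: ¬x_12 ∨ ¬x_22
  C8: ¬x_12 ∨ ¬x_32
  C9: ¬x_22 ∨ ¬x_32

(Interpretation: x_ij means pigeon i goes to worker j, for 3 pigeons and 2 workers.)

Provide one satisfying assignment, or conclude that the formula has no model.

Branch on x_11: set x_11 = True.
The clause (¬x_21) is unit, so x_21 = False.
The clause (x_22) is unit, so x_22 = True.
The clause (¬x_31) is unit, so x_31 = False.
The clause (x_32) is unit, so x_32 = True.
But (¬x_32) is also a unit clause — contradiction.
That branch fails; take x_11 = False instead.
The clause (x_12) is unit, so x_12 = True.
The clause (¬x_22) is unit, so x_22 = False.
The clause (x_21) is unit, so x_21 = True.
The clause (¬x_31) is unit, so x_31 = False.
The clause (x_32) is unit, so x_32 = True.
But (¬x_32) is also a unit clause — contradiction.
Either choice for x_11 ends in contradiction.

UNSATISFIABLE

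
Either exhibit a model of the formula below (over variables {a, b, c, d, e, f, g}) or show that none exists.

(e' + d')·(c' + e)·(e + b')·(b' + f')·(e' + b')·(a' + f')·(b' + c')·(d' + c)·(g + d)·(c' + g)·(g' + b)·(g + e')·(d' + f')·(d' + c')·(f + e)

Suppose e = 0.
The clause (c') is unit, so c = 0.
The clause (b') is unit, so b = 0.
The clause (d') is unit, so d = 0.
The clause (g) is unit, so g = 1.
But (g') is also a unit clause — contradiction.
Backtrack on e: now try e = 1.
The clause (d') is unit, so d = 0.
The clause (b') is unit, so b = 0.
The clause (g) is unit, so g = 1.
But (g') is also a unit clause — contradiction.
Both values of e lead to a conflict.

UNSATISFIABLE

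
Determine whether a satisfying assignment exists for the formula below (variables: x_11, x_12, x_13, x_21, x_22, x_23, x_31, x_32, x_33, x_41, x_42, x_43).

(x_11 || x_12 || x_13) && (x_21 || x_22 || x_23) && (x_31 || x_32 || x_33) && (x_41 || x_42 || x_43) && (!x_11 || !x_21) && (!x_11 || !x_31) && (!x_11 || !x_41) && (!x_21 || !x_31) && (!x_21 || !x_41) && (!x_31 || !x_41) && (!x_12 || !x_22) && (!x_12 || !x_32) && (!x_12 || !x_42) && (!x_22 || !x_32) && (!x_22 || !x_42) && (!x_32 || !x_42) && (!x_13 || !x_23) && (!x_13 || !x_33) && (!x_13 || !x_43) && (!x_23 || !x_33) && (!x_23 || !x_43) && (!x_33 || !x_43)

Try x_11 = false.
Try x_12 = true.
From the singleton clause (!x_22), x_22 = false.
From the singleton clause (!x_32), x_32 = false.
From the singleton clause (!x_42), x_42 = false.
Try x_21 = true.
From the singleton clause (!x_31), x_31 = false.
From the singleton clause (x_33), x_33 = true.
From the singleton clause (!x_41), x_41 = false.
From the singleton clause (x_43), x_43 = true.
Now (!x_43) is unsatisfied and unit — conflict.
Backtrack on x_21: now try x_21 = false.
From the singleton clause (x_23), x_23 = true.
From the singleton clause (!x_13), x_13 = false.
From the singleton clause (!x_33), x_33 = false.
From the singleton clause (x_31), x_31 = true.
From the singleton clause (!x_41), x_41 = false.
From the singleton clause (x_43), x_43 = true.
Now (!x_43) is unsatisfied and unit — conflict.
Either choice for x_21 ends in contradiction.
Backtrack on x_12: now try x_12 = false.
From the singleton clause (x_13), x_13 = true.
From the singleton clause (!x_23), x_23 = false.
From the singleton clause (!x_33), x_33 = false.
From the singleton clause (!x_43), x_43 = false.
Try x_21 = true.
From the singleton clause (!x_31), x_31 = false.
From the singleton clause (x_32), x_32 = true.
From the singleton clause (!x_41), x_41 = false.
From the singleton clause (x_42), x_42 = true.
Now (!x_42) is unsatisfied and unit — conflict.
Backtrack on x_21: now try x_21 = false.
From the singleton clause (x_22), x_22 = true.
From the singleton clause (!x_32), x_32 = false.
From the singleton clause (x_31), x_31 = true.
From the singleton clause (!x_41), x_41 = false.
From the singleton clause (x_42), x_42 = true.
Now (!x_42) is unsatisfied and unit — conflict.
Either choice for x_21 ends in contradiction.
Either choice for x_12 ends in contradiction.
Backtrack on x_11: now try x_11 = true.
From the singleton clause (!x_21), x_21 = false.
From the singleton clause (!x_31), x_31 = false.
From the singleton clause (!x_41), x_41 = false.
Try x_22 = true.
From the singleton clause (!x_12), x_12 = false.
From the singleton clause (!x_32), x_32 = false.
From the singleton clause (x_33), x_33 = true.
From the singleton clause (!x_42), x_42 = false.
From the singleton clause (x_43), x_43 = true.
Now (!x_43) is unsatisfied and unit — conflict.
Backtrack on x_22: now try x_22 = false.
From the singleton clause (x_23), x_23 = true.
From the singleton clause (!x_13), x_13 = false.
From the singleton clause (!x_33), x_33 = false.
From the singleton clause (x_32), x_32 = true.
From the singleton clause (!x_12), x_12 = false.
From the singleton clause (!x_42), x_42 = false.
From the singleton clause (x_43), x_43 = true.
Now (!x_43) is unsatisfied and unit — conflict.
Either choice for x_22 ends in contradiction.
Either choice for x_11 ends in contradiction.
No assignment satisfies every clause.

No, unsatisfiable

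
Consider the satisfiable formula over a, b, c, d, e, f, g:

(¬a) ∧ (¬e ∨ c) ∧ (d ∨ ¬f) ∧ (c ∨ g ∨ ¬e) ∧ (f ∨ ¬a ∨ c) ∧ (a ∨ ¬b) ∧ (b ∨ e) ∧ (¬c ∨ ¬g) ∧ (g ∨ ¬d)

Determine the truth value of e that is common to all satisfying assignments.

True

Suppose e = False.
Unit clause (¬a) forces a = False.
Unit clause (¬b) forces b = False.
But (b) is also a unit clause — contradiction.
So every satisfying assignment has e = True.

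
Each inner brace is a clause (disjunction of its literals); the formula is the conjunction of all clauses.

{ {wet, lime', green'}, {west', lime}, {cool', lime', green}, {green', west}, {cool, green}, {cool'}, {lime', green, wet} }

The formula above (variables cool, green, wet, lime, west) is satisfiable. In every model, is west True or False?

True

Suppose west = 0.
From the singleton clause (green'), green = 0.
From the singleton clause (cool), cool = 1.
That conflicts with the unit clause (cool').
So every satisfying assignment has west = True.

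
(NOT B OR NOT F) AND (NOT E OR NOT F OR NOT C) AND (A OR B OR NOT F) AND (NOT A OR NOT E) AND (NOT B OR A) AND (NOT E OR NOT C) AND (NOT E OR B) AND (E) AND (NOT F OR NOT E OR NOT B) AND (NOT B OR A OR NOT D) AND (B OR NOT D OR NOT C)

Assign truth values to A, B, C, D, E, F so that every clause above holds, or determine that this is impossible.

The clause (E) is unit, so E = true.
The clause (NOT A) is unit, so A = false.
The clause (NOT B) is unit, so B = false.
But (B) is also a unit clause — contradiction.

UNSATISFIABLE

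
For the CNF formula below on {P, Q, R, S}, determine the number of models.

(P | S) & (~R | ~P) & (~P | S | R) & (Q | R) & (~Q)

There are 2^4 = 16 truth assignments over (P, Q, R, S).
Check each against the 5 clauses (columns in the order P, Q, R, S):
  F F F F  ✗ fails (P | S)
  F F F T  ✗ fails (Q | R)
  F F T F  ✗ fails (P | S)
  F F T T  ✓ satisfies all
  F T F F  ✗ fails (P | S)
  F T F T  ✗ fails (~Q)
  F T T F  ✗ fails (P | S)
  F T T T  ✗ fails (~Q)
  T F F F  ✗ fails (~P | S | R)
  T F F T  ✗ fails (Q | R)
  T F T F  ✗ fails (~R | ~P)
  T F T T  ✗ fails (~R | ~P)
  T T F F  ✗ fails (~P | S | R)
  T T F T  ✗ fails (~Q)
  T T T F  ✗ fails (~R | ~P)
  T T T T  ✗ fails (~R | ~P)
1 of the 16 rows is a model.

1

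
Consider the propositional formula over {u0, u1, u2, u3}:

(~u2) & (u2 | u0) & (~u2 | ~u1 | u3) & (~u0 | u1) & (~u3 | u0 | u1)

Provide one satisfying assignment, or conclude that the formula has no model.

Unit clause (~u2) forces u2 = 0.
Unit clause (u0) forces u0 = 1.
Unit clause (u1) forces u1 = 1.
All clauses hold; u3 can take either value.

u0 ↦ 1,  u1 ↦ 1,  u2 ↦ 0,  u3 ↦ 0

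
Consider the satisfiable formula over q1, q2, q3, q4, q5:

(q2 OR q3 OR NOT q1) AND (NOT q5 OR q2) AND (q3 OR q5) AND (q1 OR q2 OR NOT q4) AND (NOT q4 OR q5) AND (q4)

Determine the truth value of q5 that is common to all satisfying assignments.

True

Suppose q5 = false.
(q3) alone gives q3 = true.
(NOT q4) alone gives q4 = false.
That conflicts with the unit clause (q4).
So every satisfying assignment has q5 = True.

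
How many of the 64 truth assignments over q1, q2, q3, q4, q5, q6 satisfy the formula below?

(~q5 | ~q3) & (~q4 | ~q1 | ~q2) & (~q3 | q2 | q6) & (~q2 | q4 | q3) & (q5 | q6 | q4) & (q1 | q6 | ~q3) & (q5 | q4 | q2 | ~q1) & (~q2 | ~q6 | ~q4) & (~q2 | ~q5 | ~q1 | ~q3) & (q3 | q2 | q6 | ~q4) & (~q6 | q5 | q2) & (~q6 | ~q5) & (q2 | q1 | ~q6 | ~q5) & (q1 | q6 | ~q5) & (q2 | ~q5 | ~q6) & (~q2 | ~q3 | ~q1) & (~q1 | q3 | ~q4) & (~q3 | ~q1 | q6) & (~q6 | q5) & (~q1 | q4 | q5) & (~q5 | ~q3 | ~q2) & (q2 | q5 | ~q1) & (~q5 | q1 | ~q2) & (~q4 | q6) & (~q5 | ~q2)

There are 2^6 = 64 truth assignments over (q1, q2, q3, q4, q5, q6).
Split on q1. With q1 = 1, the clauses containing q1 are satisfied and ~q1 drops from the rest; 1 of the 2^5 = 32 assignments to the other variables satisfy what remains.
With q1 = 0, by the same count on the reduced clause set, 0 assignments work.
Total: 1 + 0 = 1.

1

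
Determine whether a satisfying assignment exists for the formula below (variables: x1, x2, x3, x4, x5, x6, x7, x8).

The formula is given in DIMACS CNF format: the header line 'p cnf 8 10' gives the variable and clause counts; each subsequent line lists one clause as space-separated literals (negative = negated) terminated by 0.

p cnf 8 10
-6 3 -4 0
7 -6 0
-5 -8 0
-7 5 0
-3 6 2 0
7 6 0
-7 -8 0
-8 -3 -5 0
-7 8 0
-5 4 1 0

No, unsatisfiable

Try x7 = True.
From the singleton clause (x5), x5 = True.
From the singleton clause (¬x8), x8 = False.
But (x8) is also a unit clause — contradiction.
That branch fails; take x7 = False instead.
From the singleton clause (¬x6), x6 = False.
But (x6) is also a unit clause — contradiction.
Either choice for x7 ends in contradiction.
No assignment satisfies every clause.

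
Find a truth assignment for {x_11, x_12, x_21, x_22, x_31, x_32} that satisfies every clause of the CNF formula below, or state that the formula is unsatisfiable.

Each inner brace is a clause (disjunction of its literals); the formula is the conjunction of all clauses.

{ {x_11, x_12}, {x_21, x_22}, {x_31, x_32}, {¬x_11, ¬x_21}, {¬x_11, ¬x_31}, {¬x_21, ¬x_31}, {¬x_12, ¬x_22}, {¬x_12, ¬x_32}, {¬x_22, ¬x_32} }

Case x_11 = True:
From the singleton clause (¬x_21), x_21 = False.
From the singleton clause (x_22), x_22 = True.
From the singleton clause (¬x_31), x_31 = False.
From the singleton clause (x_32), x_32 = True.
Now (¬x_32) is unsatisfied and unit — conflict.
So x_11 must be the other value — set x_11 = False.
From the singleton clause (x_12), x_12 = True.
From the singleton clause (¬x_22), x_22 = False.
From the singleton clause (x_21), x_21 = True.
From the singleton clause (¬x_31), x_31 = False.
From the singleton clause (x_32), x_32 = True.
Now (¬x_32) is unsatisfied and unit — conflict.
Either choice for x_11 ends in contradiction.

UNSATISFIABLE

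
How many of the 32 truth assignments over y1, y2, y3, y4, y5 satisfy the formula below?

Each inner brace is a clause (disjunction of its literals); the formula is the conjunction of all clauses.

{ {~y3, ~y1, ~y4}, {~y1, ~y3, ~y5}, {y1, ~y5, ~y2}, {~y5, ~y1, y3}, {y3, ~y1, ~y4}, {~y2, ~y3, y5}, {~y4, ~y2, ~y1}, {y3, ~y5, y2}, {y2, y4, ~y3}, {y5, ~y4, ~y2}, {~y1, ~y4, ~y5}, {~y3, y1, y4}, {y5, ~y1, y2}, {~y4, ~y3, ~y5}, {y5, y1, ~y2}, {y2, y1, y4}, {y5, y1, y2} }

There are 2^5 = 32 truth assignments over (y1, y2, y3, y4, y5).
Split on y4. With y4 = 1, the clauses containing y4 are satisfied and ~y4 drops from the rest; 0 of the 2^4 = 16 assignments to the other variables satisfy what remains.
With y4 = 0, by the same count on the reduced clause set, 1 assignment works.
(One model: y1=T, y2=T, y3=F, y4=F, y5=F.)
Total: 0 + 1 = 1.

1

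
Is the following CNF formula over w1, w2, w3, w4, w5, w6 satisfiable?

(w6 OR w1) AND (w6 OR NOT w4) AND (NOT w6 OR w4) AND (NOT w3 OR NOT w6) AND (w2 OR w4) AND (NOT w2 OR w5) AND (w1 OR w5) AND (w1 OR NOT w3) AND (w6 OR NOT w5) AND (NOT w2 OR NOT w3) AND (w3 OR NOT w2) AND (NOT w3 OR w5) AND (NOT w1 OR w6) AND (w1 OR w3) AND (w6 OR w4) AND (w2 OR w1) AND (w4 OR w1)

Satisfiable

Branch on w6: set w6 = true.
(w4) alone gives w4 = true.
(NOT w3) alone gives w3 = false.
(NOT w2) alone gives w2 = false.
(w1) alone gives w1 = true.
No clause remains; w5 is free.
A satisfying assignment: w1 ↦ true; w2 ↦ false; w3 ↦ false; w4 ↦ true; w5 ↦ true; w6 ↦ true.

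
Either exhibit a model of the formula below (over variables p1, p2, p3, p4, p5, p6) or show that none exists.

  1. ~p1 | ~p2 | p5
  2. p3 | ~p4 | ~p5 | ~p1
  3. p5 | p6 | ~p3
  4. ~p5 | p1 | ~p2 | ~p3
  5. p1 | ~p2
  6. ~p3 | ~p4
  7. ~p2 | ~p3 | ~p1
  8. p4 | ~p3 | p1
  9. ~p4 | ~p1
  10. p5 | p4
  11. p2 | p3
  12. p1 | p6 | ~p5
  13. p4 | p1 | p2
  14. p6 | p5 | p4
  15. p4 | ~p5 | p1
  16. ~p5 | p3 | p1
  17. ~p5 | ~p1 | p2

p1 ↦ 1; p2 ↦ 1; p3 ↦ 0; p4 ↦ 0; p5 ↦ 1; p6 ↦ 1

Suppose p1 = 1.
The clause (~p4) is unit, so p4 = 0.
The clause (p5) is unit, so p5 = 1.
The clause (p2) is unit, so p2 = 1.
The clause (~p3) is unit, so p3 = 0.
No clause remains; p6 is free.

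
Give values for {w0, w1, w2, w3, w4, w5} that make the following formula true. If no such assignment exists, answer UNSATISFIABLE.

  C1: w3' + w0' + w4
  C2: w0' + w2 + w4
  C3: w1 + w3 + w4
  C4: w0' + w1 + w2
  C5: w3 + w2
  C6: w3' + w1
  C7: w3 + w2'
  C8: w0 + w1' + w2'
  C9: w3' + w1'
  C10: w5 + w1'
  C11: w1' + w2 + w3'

Suppose w3 = 1.
From the singleton clause (w1), w1 = 1.
But (w1') is also a unit clause — contradiction.
So w3 must be the other value — set w3 = 0.
From the singleton clause (w2), w2 = 1.
But (w2') is also a unit clause — contradiction.
Neither w3 = 1 nor w3 = 0 works.

UNSATISFIABLE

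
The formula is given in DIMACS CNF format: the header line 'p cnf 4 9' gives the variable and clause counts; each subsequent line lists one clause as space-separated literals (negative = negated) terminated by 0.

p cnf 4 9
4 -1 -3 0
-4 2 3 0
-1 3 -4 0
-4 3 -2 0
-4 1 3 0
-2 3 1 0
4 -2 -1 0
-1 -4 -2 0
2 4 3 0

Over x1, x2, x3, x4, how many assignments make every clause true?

5

There are 2^4 = 16 truth assignments over (x1, x2, x3, x4).
Split on x3. With x3 = True, the clauses containing x3 are satisfied and ¬x3 drops from the rest; 5 of the 2^3 = 8 assignments to the other variables satisfy what remains.
With x3 = False, by the same count on the reduced clause set, 0 assignments work.
(One model: x1=F, x2=F, x3=T, x4=F.)
Total: 5 + 0 = 5.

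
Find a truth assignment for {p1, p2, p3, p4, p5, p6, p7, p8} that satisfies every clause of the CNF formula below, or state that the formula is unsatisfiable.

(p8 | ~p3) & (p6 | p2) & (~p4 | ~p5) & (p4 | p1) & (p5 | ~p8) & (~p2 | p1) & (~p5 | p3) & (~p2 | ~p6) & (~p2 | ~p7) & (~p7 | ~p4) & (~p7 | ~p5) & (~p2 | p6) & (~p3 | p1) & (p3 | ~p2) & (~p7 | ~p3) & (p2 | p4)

Branch on p8: set p8 = 0.
From the singleton clause (~p3), p3 = 0.
From the singleton clause (~p5), p5 = 0.
From the singleton clause (~p2), p2 = 0.
From the singleton clause (p6), p6 = 1.
From the singleton clause (p4), p4 = 1.
From the singleton clause (~p7), p7 = 0.
No clause remains; p1 is free.

p1 ↦ 1, p2 ↦ 0, p3 ↦ 0, p4 ↦ 1, p5 ↦ 0, p6 ↦ 1, p7 ↦ 0, p8 ↦ 0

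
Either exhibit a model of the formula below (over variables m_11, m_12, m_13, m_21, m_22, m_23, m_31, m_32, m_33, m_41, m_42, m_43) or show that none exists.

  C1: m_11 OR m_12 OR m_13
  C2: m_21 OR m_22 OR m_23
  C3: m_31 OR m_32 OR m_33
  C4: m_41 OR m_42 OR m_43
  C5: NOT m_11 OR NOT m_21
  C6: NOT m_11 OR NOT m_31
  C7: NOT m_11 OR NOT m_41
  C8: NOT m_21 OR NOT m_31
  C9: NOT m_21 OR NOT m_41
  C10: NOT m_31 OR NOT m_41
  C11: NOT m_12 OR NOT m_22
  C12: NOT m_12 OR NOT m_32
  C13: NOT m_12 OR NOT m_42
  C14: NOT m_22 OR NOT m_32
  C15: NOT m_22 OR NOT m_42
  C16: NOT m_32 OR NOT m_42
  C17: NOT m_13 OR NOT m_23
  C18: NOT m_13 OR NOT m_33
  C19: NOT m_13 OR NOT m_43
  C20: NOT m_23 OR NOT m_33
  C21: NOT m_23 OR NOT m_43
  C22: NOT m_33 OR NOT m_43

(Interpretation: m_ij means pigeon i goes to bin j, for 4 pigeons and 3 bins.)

Suppose m_11 = false.
Suppose m_12 = true.
(NOT m_22) alone gives m_22 = false.
(NOT m_32) alone gives m_32 = false.
(NOT m_42) alone gives m_42 = false.
Suppose m_21 = true.
(NOT m_31) alone gives m_31 = false.
(m_33) alone gives m_33 = true.
(NOT m_41) alone gives m_41 = false.
(m_43) alone gives m_43 = true.
That conflicts with the unit clause (NOT m_43).
Backtrack on m_21: now try m_21 = false.
(m_23) alone gives m_23 = true.
(NOT m_13) alone gives m_13 = false.
(NOT m_33) alone gives m_33 = false.
(m_31) alone gives m_31 = true.
(NOT m_41) alone gives m_41 = false.
(m_43) alone gives m_43 = true.
That conflicts with the unit clause (NOT m_43).
Neither m_21 = true nor m_21 = false works.
Backtrack on m_12: now try m_12 = false.
(m_13) alone gives m_13 = true.
(NOT m_23) alone gives m_23 = false.
(NOT m_33) alone gives m_33 = false.
(NOT m_43) alone gives m_43 = false.
Suppose m_21 = true.
(NOT m_31) alone gives m_31 = false.
(m_32) alone gives m_32 = true.
(NOT m_41) alone gives m_41 = false.
(m_42) alone gives m_42 = true.
That conflicts with the unit clause (NOT m_42).
Backtrack on m_21: now try m_21 = false.
(m_22) alone gives m_22 = true.
(NOT m_32) alone gives m_32 = false.
(m_31) alone gives m_31 = true.
(NOT m_41) alone gives m_41 = false.
(m_42) alone gives m_42 = true.
That conflicts with the unit clause (NOT m_42).
Neither m_21 = true nor m_21 = false works.
Neither m_12 = true nor m_12 = false works.
Backtrack on m_11: now try m_11 = true.
(NOT m_21) alone gives m_21 = false.
(NOT m_31) alone gives m_31 = false.
(NOT m_41) alone gives m_41 = false.
Suppose m_22 = true.
(NOT m_12) alone gives m_12 = false.
(NOT m_32) alone gives m_32 = false.
(m_33) alone gives m_33 = true.
(NOT m_42) alone gives m_42 = false.
(m_43) alone gives m_43 = true.
That conflicts with the unit clause (NOT m_43).
Backtrack on m_22: now try m_22 = false.
(m_23) alone gives m_23 = true.
(NOT m_13) alone gives m_13 = false.
(NOT m_33) alone gives m_33 = false.
(m_32) alone gives m_32 = true.
(NOT m_12) alone gives m_12 = false.
(NOT m_42) alone gives m_42 = false.
(m_43) alone gives m_43 = true.
That conflicts with the unit clause (NOT m_43).
Neither m_22 = true nor m_22 = false works.
Neither m_11 = true nor m_11 = false works.

UNSATISFIABLE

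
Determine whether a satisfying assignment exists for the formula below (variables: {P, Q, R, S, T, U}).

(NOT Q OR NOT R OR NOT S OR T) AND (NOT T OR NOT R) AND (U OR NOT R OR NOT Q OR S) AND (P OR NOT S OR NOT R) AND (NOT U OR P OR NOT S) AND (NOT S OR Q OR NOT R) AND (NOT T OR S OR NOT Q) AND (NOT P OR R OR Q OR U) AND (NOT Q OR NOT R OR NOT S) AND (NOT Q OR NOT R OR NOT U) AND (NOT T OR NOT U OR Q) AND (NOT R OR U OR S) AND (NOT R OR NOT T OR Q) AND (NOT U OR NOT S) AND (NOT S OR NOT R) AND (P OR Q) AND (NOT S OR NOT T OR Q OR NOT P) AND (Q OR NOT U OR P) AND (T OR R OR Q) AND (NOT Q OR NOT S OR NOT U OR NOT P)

Yes, satisfiable

Suppose T = false.
Suppose U = false.
Suppose R = false.
Unit clause (Q) forces Q = true.
All clauses hold; P, S can take either value.
A satisfying assignment: P=true,  Q=true,  R=false,  S=false,  T=false,  U=false.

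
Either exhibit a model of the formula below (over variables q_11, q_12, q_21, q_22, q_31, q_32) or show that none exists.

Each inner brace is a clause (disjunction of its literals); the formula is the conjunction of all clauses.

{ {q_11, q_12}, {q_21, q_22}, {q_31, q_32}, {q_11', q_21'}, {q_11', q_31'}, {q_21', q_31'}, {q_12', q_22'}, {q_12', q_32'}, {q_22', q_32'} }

Branch on q_11: set q_11 = 1.
(q_21') alone gives q_21 = 0.
(q_22) alone gives q_22 = 1.
(q_31') alone gives q_31 = 0.
(q_32) alone gives q_32 = 1.
That conflicts with the unit clause (q_32').
Backtrack on q_11: now try q_11 = 0.
(q_12) alone gives q_12 = 1.
(q_22') alone gives q_22 = 0.
(q_21) alone gives q_21 = 1.
(q_31') alone gives q_31 = 0.
(q_32) alone gives q_32 = 1.
That conflicts with the unit clause (q_32').
Either choice for q_11 ends in contradiction.

UNSATISFIABLE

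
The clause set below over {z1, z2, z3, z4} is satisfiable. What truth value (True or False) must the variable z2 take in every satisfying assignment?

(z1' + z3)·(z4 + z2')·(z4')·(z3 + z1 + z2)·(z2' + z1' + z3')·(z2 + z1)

Suppose z2 = 1.
Unit clause (z4) forces z4 = 1.
That conflicts with the unit clause (z4').
So every satisfying assignment has z2 = False.

False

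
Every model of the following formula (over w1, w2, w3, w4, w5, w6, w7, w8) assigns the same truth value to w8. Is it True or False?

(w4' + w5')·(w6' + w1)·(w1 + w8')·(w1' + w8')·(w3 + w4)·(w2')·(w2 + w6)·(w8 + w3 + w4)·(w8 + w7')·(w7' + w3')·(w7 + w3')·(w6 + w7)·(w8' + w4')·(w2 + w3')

Suppose w8 = 1.
(w1) alone gives w1 = 1.
Now (w1') is unsatisfied and unit — conflict.
So every satisfying assignment has w8 = False.

False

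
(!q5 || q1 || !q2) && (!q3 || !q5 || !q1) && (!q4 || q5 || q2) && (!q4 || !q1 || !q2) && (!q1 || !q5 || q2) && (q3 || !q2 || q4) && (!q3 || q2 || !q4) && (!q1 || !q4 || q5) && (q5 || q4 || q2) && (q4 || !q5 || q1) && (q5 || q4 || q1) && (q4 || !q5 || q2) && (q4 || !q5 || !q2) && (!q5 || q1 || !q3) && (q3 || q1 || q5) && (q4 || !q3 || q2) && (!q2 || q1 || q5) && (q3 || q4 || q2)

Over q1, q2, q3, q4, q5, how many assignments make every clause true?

2

There are 2^5 = 32 truth assignments over (q1, q2, q3, q4, q5).
Split on q5. With q5 = true, the clauses containing q5 are satisfied and !q5 drops from the rest; 1 of the 2^4 = 16 assignments to the other variables satisfy what remains.
With q5 = false, by the same count on the reduced clause set, 1 assignment works.
Total: 1 + 1 = 2.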